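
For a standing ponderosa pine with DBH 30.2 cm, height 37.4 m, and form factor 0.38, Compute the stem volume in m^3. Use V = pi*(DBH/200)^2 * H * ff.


Formula: V = pi * (DBH/200)^2 * H * ff
Radius = DBH/200 = 30.2/200 = 0.151 m
Radius^2 = 0.151^2 = 0.022801 m^2
V = pi * 0.022801 * 37.4 * 0.38
V = 1.018 m^3

1.018


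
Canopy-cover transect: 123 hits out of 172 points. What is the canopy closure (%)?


Formula: Canopy closure = covered points / total points * 100
Closure = 123 / 172 * 100
Closure = 0.7151 * 100 = 71.5%

71.5


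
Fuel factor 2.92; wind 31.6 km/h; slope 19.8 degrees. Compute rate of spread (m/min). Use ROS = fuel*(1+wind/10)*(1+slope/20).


Formula: ROS = fuel * (1 + wind/10) * (1 + slope/20)
Wind factor = 1 + 31.6/10 = 4.16
Slope factor = 1 + 19.8/20 = 1.99
ROS = 2.92 * 4.16 * 1.99 = 24.17 m/min

24.17


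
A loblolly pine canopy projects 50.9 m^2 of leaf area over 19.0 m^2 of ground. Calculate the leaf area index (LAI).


Formula: LAI = total leaf area / ground area  (dimensionless)
LAI = 50.9 m^2 / 19.0 m^2
LAI = 2.68

2.68


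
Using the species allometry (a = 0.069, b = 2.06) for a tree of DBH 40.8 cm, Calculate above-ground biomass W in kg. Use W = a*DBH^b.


Formula: W = a * DBH^b  (allometric power law)
DBH^b = 40.8^2.06 = 2079.5048
W = 0.069 * 2079.5048 = 143.5 kg

143.5


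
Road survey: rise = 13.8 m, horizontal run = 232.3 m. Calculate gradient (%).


Formula: Gradient = rise / run * 100
Gradient = 13.8 / 232.3 * 100 = 5.9%

5.9


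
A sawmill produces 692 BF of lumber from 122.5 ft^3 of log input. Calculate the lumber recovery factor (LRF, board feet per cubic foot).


Formula: LRF = Lumber Output (BF) / Log Input (ft^3)
LRF = 692 BF / 122.5 ft^3
LRF = 5.65 BF/ft^3

5.65


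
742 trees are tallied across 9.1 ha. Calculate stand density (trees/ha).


Formula: Stand Density = N_trees / Area_ha
Density = 742 trees / 9.1 ha
Density = 82 trees/ha

82


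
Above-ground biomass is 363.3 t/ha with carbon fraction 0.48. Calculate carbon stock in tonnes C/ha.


Formula: Carbon Stock = Biomass * Carbon Fraction
C = 363.3 t/ha * 0.48
C = 174.4 t C/ha

174.4


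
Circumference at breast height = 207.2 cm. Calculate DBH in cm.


Formula: DBH = C / pi
DBH = 207.2 / pi
pi = 3.14159...
DBH = 66.0 cm

66.0


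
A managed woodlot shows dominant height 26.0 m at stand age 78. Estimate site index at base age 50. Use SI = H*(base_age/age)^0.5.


Formula: SI = H_dom * (base_age / age)^0.5
Age ratio = 50 / 78 = 0.64103
sqrt(age_ratio) = 0.80064
SI = 26.0 * 0.80064 = 20.8 m

20.8


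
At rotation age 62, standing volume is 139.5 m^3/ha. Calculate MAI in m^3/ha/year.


Formula: MAI = Total Volume / Stand Age
MAI = 139.5 m^3/ha / 62 years
MAI = 2.25 m^3/ha/year

2.25


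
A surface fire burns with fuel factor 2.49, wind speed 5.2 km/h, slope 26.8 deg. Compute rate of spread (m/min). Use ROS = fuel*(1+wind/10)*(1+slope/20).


Formula: ROS = fuel * (1 + wind/10) * (1 + slope/20)
Wind factor = 1 + 5.2/10 = 1.52
Slope factor = 1 + 26.8/20 = 2.34
ROS = 2.49 * 1.52 * 2.34 = 8.86 m/min

8.86


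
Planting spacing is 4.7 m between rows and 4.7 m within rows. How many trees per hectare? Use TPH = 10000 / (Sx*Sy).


Formula: TPH = 10000 m^2/ha / (spacing_x * spacing_y)
Area per tree = 4.7 m * 4.7 m = 22.09 m^2
TPH = 10000 / 22.09 = 453 trees/ha

453


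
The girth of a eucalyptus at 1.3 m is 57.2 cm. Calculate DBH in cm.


Formula: DBH = C / pi
DBH = 57.2 / pi
pi = 3.14159...
DBH = 18.2 cm

18.2


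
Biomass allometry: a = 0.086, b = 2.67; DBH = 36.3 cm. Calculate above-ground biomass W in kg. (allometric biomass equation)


Formula: W = a * DBH^b  (allometric power law)
DBH^b = 36.3^2.67 = 14620.1116
W = 0.086 * 14620.1116 = 1257.3 kg

1257.3


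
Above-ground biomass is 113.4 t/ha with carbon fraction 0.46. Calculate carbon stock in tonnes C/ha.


Formula: Carbon Stock = Biomass * Carbon Fraction
C = 113.4 t/ha * 0.46
C = 52.2 t C/ha

52.2


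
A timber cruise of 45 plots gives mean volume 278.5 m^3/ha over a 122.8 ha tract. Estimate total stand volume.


Formula: Total Volume = Mean Volume per ha * Total Area
Total Volume = 278.5 m^3/ha * 122.8 ha
Total Volume = 34200 m^3

34200


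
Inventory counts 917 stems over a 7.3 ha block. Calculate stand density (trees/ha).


Formula: Stand Density = N_trees / Area_ha
Density = 917 trees / 7.3 ha
Density = 126 trees/ha

126


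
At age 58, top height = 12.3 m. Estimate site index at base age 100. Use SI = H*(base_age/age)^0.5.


Formula: SI = H_dom * (base_age / age)^0.5
Age ratio = 100 / 58 = 1.72414
sqrt(age_ratio) = 1.31306
SI = 12.3 * 1.31306 = 16.2 m

16.2


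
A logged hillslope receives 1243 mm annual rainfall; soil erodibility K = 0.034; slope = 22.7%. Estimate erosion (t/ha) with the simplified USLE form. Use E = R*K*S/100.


Formula: E = R * K * S / 100  (simplified USLE)
R * K = 1243 * 0.034 = 42.262
E = 42.262 * 22.7 / 100 = 9.59 t/ha

9.59


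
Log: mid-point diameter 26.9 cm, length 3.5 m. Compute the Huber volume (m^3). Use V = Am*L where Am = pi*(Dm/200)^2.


Huber: V = Am * L,  Am = pi*(Dm/200)^2
Am = pi*(26.9/200)^2 = 0.056832 m^2
V = 0.056832*3.5 = 0.1989 m^3

0.1989


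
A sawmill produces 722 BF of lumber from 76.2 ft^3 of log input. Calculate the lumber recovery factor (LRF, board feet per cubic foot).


Formula: LRF = Lumber Output (BF) / Log Input (ft^3)
LRF = 722 BF / 76.2 ft^3
LRF = 9.48 BF/ft^3

9.48


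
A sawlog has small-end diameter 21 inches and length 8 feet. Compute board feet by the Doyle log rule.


Doyle: BF = (D - 4)^2 * L / 16
Adjusted diameter = 21 - 4 = 17 in
(D-4)^2 = 17^2 = 289
BF = 289 * 8 / 16 = 145 BF

145


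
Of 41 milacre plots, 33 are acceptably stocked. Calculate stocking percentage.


Formula: Stocking % = stocked plots / total plots * 100
Stocking = 33 / 41 * 100
Stocking = 0.8049 * 100 = 80.5%

80.5


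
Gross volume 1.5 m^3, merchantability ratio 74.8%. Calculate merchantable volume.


Formula: MV = V_total * (merchantable_pct / 100)
Merchantable fraction = 74.8% / 100 = 0.748
MV = 1.5 m^3 * 0.748 = 1.122 m^3

1.122


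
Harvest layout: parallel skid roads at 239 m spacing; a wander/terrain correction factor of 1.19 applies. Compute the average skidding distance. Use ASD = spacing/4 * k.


Formula: ASD = (spacing / 4) * correction
Uncorrected distance = spacing / 4 = 239 / 4 = 59.75 m
ASD = 59.75 * 1.19 = 71 m

71


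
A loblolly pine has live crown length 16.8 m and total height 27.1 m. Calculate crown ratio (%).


Formula: Crown Ratio = (Crown Length / Total Height) * 100
CR = (16.8 m / 27.1 m) * 100
CR = 0.6199 * 100 = 62.0%

62.0


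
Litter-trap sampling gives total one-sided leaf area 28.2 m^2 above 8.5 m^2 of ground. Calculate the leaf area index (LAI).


Formula: LAI = total leaf area / ground area  (dimensionless)
LAI = 28.2 m^2 / 8.5 m^2
LAI = 3.32

3.32


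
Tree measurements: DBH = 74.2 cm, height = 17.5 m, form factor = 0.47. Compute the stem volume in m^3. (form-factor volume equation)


Formula: V = pi * (DBH/200)^2 * H * ff
Radius = DBH/200 = 74.2/200 = 0.371 m
Radius^2 = 0.371^2 = 0.137641 m^2
V = pi * 0.137641 * 17.5 * 0.47
V = 3.557 m^3

3.557


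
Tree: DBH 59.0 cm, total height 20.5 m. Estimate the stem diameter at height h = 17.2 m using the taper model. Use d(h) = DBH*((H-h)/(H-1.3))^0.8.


Taper: d(h) = DBH * ((H - h) / (H - 1.3))^0.8
Numerator = H - h = 20.5 - 17.2 = 3.3 m
Denominator = H - 1.3 = 20.5 - 1.3 = 19.2 m
Ratio = 3.3 / 19.2 = 0.17188
d = 59.0 * 0.17188^0.8 = 14.4 cm

14.4


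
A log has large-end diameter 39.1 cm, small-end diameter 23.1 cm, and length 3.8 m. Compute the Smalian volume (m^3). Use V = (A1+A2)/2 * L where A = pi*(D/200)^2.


Smalian: V = (A1 + A2)/2 * L,  A = pi*(D/200)^2
A1 = pi*(39.1/200)^2 = 0.120072 m^2
A2 = pi*(23.1/200)^2 = 0.04191 m^2
V = (0.120072+0.04191)/2*3.8 = 0.3078 m^3

0.3078


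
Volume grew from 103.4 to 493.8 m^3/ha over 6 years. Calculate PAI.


Formula: PAI = (V_T2 - V_T1) / (T2 - T1)
Volume increment = 493.8 - 103.4 = 390.4 m^3/ha
PAI = 390.4 / 6 = 65.07 m^3/ha/year

65.07


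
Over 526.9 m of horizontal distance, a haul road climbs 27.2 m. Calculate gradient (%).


Formula: Gradient = rise / run * 100
Gradient = 27.2 / 526.9 * 100 = 5.2%

5.2


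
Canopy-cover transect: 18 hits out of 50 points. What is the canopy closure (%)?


Formula: Canopy closure = covered points / total points * 100
Closure = 18 / 50 * 100
Closure = 0.36 * 100 = 36.0%

36.0


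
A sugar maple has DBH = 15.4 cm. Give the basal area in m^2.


Formula: BA = pi * (DBH/2)^2 / 10000  (cm^2 to m^2)
Radius = DBH/2 = 15.4/2 = 7.7 cm
BA = pi * 7.7^2 / 10000
   = 186.265 cm^2 / 10000
   = 0.0186 m^2

0.0186


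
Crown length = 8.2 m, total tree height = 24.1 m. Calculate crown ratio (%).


Formula: Crown Ratio = (Crown Length / Total Height) * 100
CR = (8.2 m / 24.1 m) * 100
CR = 0.3402 * 100 = 34.0%

34.0


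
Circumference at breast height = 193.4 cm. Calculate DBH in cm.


Formula: DBH = C / pi
DBH = 193.4 / pi
pi = 3.14159...
DBH = 61.6 cm

61.6


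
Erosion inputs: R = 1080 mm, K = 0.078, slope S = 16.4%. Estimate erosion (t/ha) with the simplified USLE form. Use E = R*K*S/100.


Formula: E = R * K * S / 100  (simplified USLE)
R * K = 1080 * 0.078 = 84.24
E = 84.24 * 16.4 / 100 = 13.82 t/ha

13.82


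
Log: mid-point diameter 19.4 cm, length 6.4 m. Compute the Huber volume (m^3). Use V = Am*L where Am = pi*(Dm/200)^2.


Huber: V = Am * L,  Am = pi*(Dm/200)^2
Am = pi*(19.4/200)^2 = 0.029559 m^2
V = 0.029559*6.4 = 0.1892 m^3

0.1892


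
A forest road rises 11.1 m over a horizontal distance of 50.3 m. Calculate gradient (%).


Formula: Gradient = rise / run * 100
Gradient = 11.1 / 50.3 * 100 = 22.1%

22.1


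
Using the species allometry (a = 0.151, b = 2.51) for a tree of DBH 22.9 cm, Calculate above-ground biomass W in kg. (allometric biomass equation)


Formula: W = a * DBH^b  (allometric power law)
DBH^b = 22.9^2.51 = 2589.328
W = 0.151 * 2589.328 = 391.0 kg

391.0


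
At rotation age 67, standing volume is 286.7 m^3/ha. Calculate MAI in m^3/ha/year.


Formula: MAI = Total Volume / Stand Age
MAI = 286.7 m^3/ha / 67 years
MAI = 4.28 m^3/ha/year

4.28


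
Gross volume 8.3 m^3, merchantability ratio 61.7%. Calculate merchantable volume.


Formula: MV = V_total * (merchantable_pct / 100)
Merchantable fraction = 61.7% / 100 = 0.617
MV = 8.3 m^3 * 0.617 = 5.121 m^3

5.121


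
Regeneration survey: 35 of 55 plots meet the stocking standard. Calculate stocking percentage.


Formula: Stocking % = stocked plots / total plots * 100
Stocking = 35 / 55 * 100
Stocking = 0.6364 * 100 = 63.6%

63.6


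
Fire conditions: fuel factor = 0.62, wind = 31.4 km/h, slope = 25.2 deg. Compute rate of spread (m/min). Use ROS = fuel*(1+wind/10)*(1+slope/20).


Formula: ROS = fuel * (1 + wind/10) * (1 + slope/20)
Wind factor = 1 + 31.4/10 = 4.14
Slope factor = 1 + 25.2/20 = 2.26
ROS = 0.62 * 4.14 * 2.26 = 5.8 m/min

5.8


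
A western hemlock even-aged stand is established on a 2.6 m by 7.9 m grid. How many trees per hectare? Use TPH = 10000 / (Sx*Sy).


Formula: TPH = 10000 m^2/ha / (spacing_x * spacing_y)
Area per tree = 2.6 m * 7.9 m = 20.54 m^2
TPH = 10000 / 20.54 = 487 trees/ha

487


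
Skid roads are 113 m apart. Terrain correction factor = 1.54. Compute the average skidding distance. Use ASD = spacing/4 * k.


Formula: ASD = (spacing / 4) * correction
Uncorrected distance = spacing / 4 = 113 / 4 = 28.25 m
ASD = 28.25 * 1.54 = 44 m

44


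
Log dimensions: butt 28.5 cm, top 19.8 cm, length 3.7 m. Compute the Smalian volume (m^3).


Smalian: V = (A1 + A2)/2 * L,  A = pi*(D/200)^2
A1 = pi*(28.5/200)^2 = 0.063794 m^2
A2 = pi*(19.8/200)^2 = 0.030791 m^2
V = (0.063794+0.030791)/2*3.7 = 0.175 m^3

0.175


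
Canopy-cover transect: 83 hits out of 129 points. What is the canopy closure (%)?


Formula: Canopy closure = covered points / total points * 100
Closure = 83 / 129 * 100
Closure = 0.6434 * 100 = 64.3%

64.3


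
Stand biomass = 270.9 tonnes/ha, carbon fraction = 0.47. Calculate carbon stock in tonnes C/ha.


Formula: Carbon Stock = Biomass * Carbon Fraction
C = 270.9 t/ha * 0.47
C = 127.3 t C/ha

127.3


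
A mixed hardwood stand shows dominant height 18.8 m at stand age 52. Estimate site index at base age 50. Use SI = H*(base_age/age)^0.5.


Formula: SI = H_dom * (base_age / age)^0.5
Age ratio = 50 / 52 = 0.96154
sqrt(age_ratio) = 0.98058
SI = 18.8 * 0.98058 = 18.4 m

18.4


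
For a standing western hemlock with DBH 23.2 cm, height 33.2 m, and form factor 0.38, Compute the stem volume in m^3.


Formula: V = pi * (DBH/200)^2 * H * ff
Radius = DBH/200 = 23.2/200 = 0.116 m
Radius^2 = 0.116^2 = 0.013456 m^2
V = pi * 0.013456 * 33.2 * 0.38
V = 0.533 m^3

0.533


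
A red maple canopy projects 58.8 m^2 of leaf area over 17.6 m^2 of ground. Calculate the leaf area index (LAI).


Formula: LAI = total leaf area / ground area  (dimensionless)
LAI = 58.8 m^2 / 17.6 m^2
LAI = 3.34

3.34


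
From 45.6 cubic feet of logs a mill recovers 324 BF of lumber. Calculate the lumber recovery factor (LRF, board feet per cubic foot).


Formula: LRF = Lumber Output (BF) / Log Input (ft^3)
LRF = 324 BF / 45.6 ft^3
LRF = 7.11 BF/ft^3

7.11


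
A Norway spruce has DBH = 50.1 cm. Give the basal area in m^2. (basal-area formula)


Formula: BA = pi * (DBH/2)^2 / 10000  (cm^2 to m^2)
Radius = DBH/2 = 50.1/2 = 25.05 cm
BA = pi * 25.05^2 / 10000
   = 1971.3572 cm^2 / 10000
   = 0.1971 m^2

0.1971


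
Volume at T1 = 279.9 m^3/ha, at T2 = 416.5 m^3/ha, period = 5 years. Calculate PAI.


Formula: PAI = (V_T2 - V_T1) / (T2 - T1)
Volume increment = 416.5 - 279.9 = 136.6 m^3/ha
PAI = 136.6 / 5 = 27.32 m^3/ha/year

27.32


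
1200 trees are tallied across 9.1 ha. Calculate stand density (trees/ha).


Formula: Stand Density = N_trees / Area_ha
Density = 1200 trees / 9.1 ha
Density = 132 trees/ha

132


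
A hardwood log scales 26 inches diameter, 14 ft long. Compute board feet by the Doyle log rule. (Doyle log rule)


Doyle: BF = (D - 4)^2 * L / 16
Adjusted diameter = 26 - 4 = 22 in
(D-4)^2 = 22^2 = 484
BF = 484 * 14 / 16 = 424 BF

424


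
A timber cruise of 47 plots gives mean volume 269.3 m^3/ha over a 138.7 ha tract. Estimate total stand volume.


Formula: Total Volume = Mean Volume per ha * Total Area
Total Volume = 269.3 m^3/ha * 138.7 ha
Total Volume = 37352 m^3

37352


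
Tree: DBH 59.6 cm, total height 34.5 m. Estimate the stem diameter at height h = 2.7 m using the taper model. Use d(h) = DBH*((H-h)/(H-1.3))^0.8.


Taper: d(h) = DBH * ((H - h) / (H - 1.3))^0.8
Numerator = H - h = 34.5 - 2.7 = 31.8 m
Denominator = H - 1.3 = 34.5 - 1.3 = 33.2 m
Ratio = 31.8 / 33.2 = 0.95783
d = 59.6 * 0.95783^0.8 = 57.6 cm

57.6


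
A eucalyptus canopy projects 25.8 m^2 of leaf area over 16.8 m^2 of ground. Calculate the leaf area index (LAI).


Formula: LAI = total leaf area / ground area  (dimensionless)
LAI = 25.8 m^2 / 16.8 m^2
LAI = 1.54

1.54


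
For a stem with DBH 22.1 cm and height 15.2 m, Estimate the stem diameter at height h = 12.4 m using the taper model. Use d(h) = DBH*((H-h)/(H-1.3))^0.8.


Taper: d(h) = DBH * ((H - h) / (H - 1.3))^0.8
Numerator = H - h = 15.2 - 12.4 = 2.8 m
Denominator = H - 1.3 = 15.2 - 1.3 = 13.9 m
Ratio = 2.8 / 13.9 = 0.20144
d = 22.1 * 0.20144^0.8 = 6.1 cm

6.1


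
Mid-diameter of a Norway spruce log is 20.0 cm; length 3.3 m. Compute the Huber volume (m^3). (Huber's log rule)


Huber: V = Am * L,  Am = pi*(Dm/200)^2
Am = pi*(20.0/200)^2 = 0.031416 m^2
V = 0.031416*3.3 = 0.1037 m^3

0.1037


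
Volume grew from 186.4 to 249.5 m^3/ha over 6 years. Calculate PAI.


Formula: PAI = (V_T2 - V_T1) / (T2 - T1)
Volume increment = 249.5 - 186.4 = 63.1 m^3/ha
PAI = 63.1 / 6 = 10.52 m^3/ha/year

10.52


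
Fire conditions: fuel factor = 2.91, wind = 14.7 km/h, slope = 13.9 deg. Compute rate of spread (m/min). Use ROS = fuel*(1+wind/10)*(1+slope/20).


Formula: ROS = fuel * (1 + wind/10) * (1 + slope/20)
Wind factor = 1 + 14.7/10 = 2.47
Slope factor = 1 + 13.9/20 = 1.695
ROS = 2.91 * 2.47 * 1.695 = 12.18 m/min

12.18


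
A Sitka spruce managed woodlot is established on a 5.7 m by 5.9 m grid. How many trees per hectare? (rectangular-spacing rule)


Formula: TPH = 10000 m^2/ha / (spacing_x * spacing_y)
Area per tree = 5.7 m * 5.9 m = 33.63 m^2
TPH = 10000 / 33.63 = 297 trees/ha

297


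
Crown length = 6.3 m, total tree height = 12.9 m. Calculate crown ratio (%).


Formula: Crown Ratio = (Crown Length / Total Height) * 100
CR = (6.3 m / 12.9 m) * 100
CR = 0.4884 * 100 = 48.8%

48.8


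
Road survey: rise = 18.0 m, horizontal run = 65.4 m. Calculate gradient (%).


Formula: Gradient = rise / run * 100
Gradient = 18.0 / 65.4 * 100 = 27.5%

27.5


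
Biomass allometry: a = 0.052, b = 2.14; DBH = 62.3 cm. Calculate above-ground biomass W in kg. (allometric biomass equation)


Formula: W = a * DBH^b  (allometric power law)
DBH^b = 62.3^2.14 = 6921.5669
W = 0.052 * 6921.5669 = 359.9 kg

359.9


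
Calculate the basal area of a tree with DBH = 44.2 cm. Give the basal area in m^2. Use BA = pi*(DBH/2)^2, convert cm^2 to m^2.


Formula: BA = pi * (DBH/2)^2 / 10000  (cm^2 to m^2)
Radius = DBH/2 = 44.2/2 = 22.1 cm
BA = pi * 22.1^2 / 10000
   = 1534.3853 cm^2 / 10000
   = 0.1534 m^2

0.1534


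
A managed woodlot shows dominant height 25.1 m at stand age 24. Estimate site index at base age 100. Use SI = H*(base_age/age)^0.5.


Formula: SI = H_dom * (base_age / age)^0.5
Age ratio = 100 / 24 = 4.16667
sqrt(age_ratio) = 2.04124
SI = 25.1 * 2.04124 = 51.2 m

51.2


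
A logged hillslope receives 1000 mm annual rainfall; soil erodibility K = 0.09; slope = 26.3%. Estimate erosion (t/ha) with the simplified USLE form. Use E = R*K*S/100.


Formula: E = R * K * S / 100  (simplified USLE)
R * K = 1000 * 0.09 = 90.0
E = 90.0 * 26.3 / 100 = 23.67 t/ha

23.67


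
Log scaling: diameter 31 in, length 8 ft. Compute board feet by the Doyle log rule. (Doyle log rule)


Doyle: BF = (D - 4)^2 * L / 16
Adjusted diameter = 31 - 4 = 27 in
(D-4)^2 = 27^2 = 729
BF = 729 * 8 / 16 = 365 BF

365


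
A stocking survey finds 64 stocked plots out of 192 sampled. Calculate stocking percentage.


Formula: Stocking % = stocked plots / total plots * 100
Stocking = 64 / 192 * 100
Stocking = 0.3333 * 100 = 33.3%

33.3


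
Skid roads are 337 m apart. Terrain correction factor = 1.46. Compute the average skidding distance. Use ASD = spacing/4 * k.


Formula: ASD = (spacing / 4) * correction
Uncorrected distance = spacing / 4 = 337 / 4 = 84.25 m
ASD = 84.25 * 1.46 = 123 m

123


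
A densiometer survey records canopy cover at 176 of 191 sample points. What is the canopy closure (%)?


Formula: Canopy closure = covered points / total points * 100
Closure = 176 / 191 * 100
Closure = 0.9215 * 100 = 92.1%

92.1


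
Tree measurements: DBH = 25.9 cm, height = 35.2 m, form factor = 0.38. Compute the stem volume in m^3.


Formula: V = pi * (DBH/200)^2 * H * ff
Radius = DBH/200 = 25.9/200 = 0.1295 m
Radius^2 = 0.1295^2 = 0.01677025 m^2
V = pi * 0.01677025 * 35.2 * 0.38
V = 0.705 m^3

0.705


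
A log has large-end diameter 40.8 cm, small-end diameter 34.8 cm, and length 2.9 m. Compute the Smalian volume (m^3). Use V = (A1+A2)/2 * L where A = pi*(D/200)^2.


Smalian: V = (A1 + A2)/2 * L,  A = pi*(D/200)^2
A1 = pi*(40.8/200)^2 = 0.130741 m^2
A2 = pi*(34.8/200)^2 = 0.095115 m^2
V = (0.130741+0.095115)/2*2.9 = 0.3275 m^3

0.3275


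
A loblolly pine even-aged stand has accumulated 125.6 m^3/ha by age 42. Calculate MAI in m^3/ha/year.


Formula: MAI = Total Volume / Stand Age
MAI = 125.6 m^3/ha / 42 years
MAI = 2.99 m^3/ha/year

2.99


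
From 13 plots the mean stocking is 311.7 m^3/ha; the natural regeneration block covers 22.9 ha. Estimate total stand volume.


Formula: Total Volume = Mean Volume per ha * Total Area
Total Volume = 311.7 m^3/ha * 22.9 ha
Total Volume = 7138 m^3

7138


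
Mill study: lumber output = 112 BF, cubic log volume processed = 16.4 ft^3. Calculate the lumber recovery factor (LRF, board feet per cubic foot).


Formula: LRF = Lumber Output (BF) / Log Input (ft^3)
LRF = 112 BF / 16.4 ft^3
LRF = 6.83 BF/ft^3

6.83


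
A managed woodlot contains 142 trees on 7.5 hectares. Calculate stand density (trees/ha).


Formula: Stand Density = N_trees / Area_ha
Density = 142 trees / 7.5 ha
Density = 19 trees/ha

19


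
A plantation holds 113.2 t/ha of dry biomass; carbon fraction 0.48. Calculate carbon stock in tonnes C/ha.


Formula: Carbon Stock = Biomass * Carbon Fraction
C = 113.2 t/ha * 0.48
C = 54.3 t C/ha

54.3


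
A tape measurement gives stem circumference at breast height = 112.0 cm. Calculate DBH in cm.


Formula: DBH = C / pi
DBH = 112.0 / pi
pi = 3.14159...
DBH = 35.7 cm

35.7


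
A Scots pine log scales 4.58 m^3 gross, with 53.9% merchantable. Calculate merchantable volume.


Formula: MV = V_total * (merchantable_pct / 100)
Merchantable fraction = 53.9% / 100 = 0.539
MV = 4.58 m^3 * 0.539 = 2.469 m^3

2.469


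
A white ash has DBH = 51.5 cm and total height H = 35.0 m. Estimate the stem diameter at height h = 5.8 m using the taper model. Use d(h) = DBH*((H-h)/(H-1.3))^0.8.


Taper: d(h) = DBH * ((H - h) / (H - 1.3))^0.8
Numerator = H - h = 35.0 - 5.8 = 29.2 m
Denominator = H - 1.3 = 35.0 - 1.3 = 33.7 m
Ratio = 29.2 / 33.7 = 0.86647
d = 51.5 * 0.86647^0.8 = 45.9 cm

45.9


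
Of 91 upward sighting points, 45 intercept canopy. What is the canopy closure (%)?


Formula: Canopy closure = covered points / total points * 100
Closure = 45 / 91 * 100
Closure = 0.4945 * 100 = 49.5%

49.5


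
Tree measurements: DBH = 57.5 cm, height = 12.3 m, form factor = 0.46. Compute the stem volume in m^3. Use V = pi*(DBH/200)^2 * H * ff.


Formula: V = pi * (DBH/200)^2 * H * ff
Radius = DBH/200 = 57.5/200 = 0.2875 m
Radius^2 = 0.2875^2 = 0.08265625 m^2
V = pi * 0.08265625 * 12.3 * 0.46
V = 1.469 m^3

1.469


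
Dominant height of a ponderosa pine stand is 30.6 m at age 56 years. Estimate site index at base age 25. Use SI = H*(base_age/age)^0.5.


Formula: SI = H_dom * (base_age / age)^0.5
Age ratio = 25 / 56 = 0.44643
sqrt(age_ratio) = 0.66815
SI = 30.6 * 0.66815 = 20.4 m

20.4


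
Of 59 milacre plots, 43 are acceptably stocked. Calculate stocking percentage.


Formula: Stocking % = stocked plots / total plots * 100
Stocking = 43 / 59 * 100
Stocking = 0.7288 * 100 = 72.9%

72.9


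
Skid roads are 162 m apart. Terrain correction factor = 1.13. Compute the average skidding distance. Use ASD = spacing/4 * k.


Formula: ASD = (spacing / 4) * correction
Uncorrected distance = spacing / 4 = 162 / 4 = 40.5 m
ASD = 40.5 * 1.13 = 46 m

46


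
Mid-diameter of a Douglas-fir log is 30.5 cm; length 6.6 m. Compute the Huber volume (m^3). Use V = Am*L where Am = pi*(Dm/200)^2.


Huber: V = Am * L,  Am = pi*(Dm/200)^2
Am = pi*(30.5/200)^2 = 0.073062 m^2
V = 0.073062*6.6 = 0.4822 m^3

0.4822


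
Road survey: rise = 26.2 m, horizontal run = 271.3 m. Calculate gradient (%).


Formula: Gradient = rise / run * 100
Gradient = 26.2 / 271.3 * 100 = 9.7%

9.7


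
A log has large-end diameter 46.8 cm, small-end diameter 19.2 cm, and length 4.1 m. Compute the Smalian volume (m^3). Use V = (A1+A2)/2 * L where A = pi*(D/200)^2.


Smalian: V = (A1 + A2)/2 * L,  A = pi*(D/200)^2
A1 = pi*(46.8/200)^2 = 0.172021 m^2
A2 = pi*(19.2/200)^2 = 0.028953 m^2
V = (0.172021+0.028953)/2*4.1 = 0.412 m^3

0.412


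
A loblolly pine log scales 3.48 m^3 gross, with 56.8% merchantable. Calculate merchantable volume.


Formula: MV = V_total * (merchantable_pct / 100)
Merchantable fraction = 56.8% / 100 = 0.568
MV = 3.48 m^3 * 0.568 = 1.977 m^3

1.977


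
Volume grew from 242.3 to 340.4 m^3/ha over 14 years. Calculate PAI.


Formula: PAI = (V_T2 - V_T1) / (T2 - T1)
Volume increment = 340.4 - 242.3 = 98.1 m^3/ha
PAI = 98.1 / 14 = 7.01 m^3/ha/year

7.01


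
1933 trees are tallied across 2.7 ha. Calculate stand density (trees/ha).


Formula: Stand Density = N_trees / Area_ha
Density = 1933 trees / 2.7 ha
Density = 716 trees/ha

716


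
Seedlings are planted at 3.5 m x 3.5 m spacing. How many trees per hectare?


Formula: TPH = 10000 m^2/ha / (spacing_x * spacing_y)
Area per tree = 3.5 m * 3.5 m = 12.25 m^2
TPH = 10000 / 12.25 = 816 trees/ha

816


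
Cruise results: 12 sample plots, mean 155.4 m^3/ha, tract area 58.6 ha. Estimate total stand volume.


Formula: Total Volume = Mean Volume per ha * Total Area
Total Volume = 155.4 m^3/ha * 58.6 ha
Total Volume = 9106 m^3

9106


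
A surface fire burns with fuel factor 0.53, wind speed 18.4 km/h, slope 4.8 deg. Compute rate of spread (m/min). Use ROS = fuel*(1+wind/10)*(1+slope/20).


Formula: ROS = fuel * (1 + wind/10) * (1 + slope/20)
Wind factor = 1 + 18.4/10 = 2.84
Slope factor = 1 + 4.8/20 = 1.24
ROS = 0.53 * 2.84 * 1.24 = 1.87 m/min

1.87


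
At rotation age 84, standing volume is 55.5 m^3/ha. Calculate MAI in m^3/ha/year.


Formula: MAI = Total Volume / Stand Age
MAI = 55.5 m^3/ha / 84 years
MAI = 0.66 m^3/ha/year

0.66


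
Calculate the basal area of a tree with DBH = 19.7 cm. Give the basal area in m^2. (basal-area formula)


Formula: BA = pi * (DBH/2)^2 / 10000  (cm^2 to m^2)
Radius = DBH/2 = 19.7/2 = 9.85 cm
BA = pi * 9.85^2 / 10000
   = 304.8052 cm^2 / 10000
   = 0.0305 m^2

0.0305


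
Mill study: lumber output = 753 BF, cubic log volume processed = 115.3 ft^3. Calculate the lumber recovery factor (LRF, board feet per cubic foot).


Formula: LRF = Lumber Output (BF) / Log Input (ft^3)
LRF = 753 BF / 115.3 ft^3
LRF = 6.53 BF/ft^3

6.53


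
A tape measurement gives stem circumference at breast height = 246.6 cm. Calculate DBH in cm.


Formula: DBH = C / pi
DBH = 246.6 / pi
pi = 3.14159...
DBH = 78.5 cm

78.5


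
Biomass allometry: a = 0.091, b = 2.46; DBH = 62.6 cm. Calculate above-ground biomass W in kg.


Formula: W = a * DBH^b  (allometric power law)
DBH^b = 62.6^2.46 = 26276.8232
W = 0.091 * 26276.8232 = 2391.2 kg

2391.2


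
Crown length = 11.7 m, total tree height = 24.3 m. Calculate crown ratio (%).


Formula: Crown Ratio = (Crown Length / Total Height) * 100
CR = (11.7 m / 24.3 m) * 100
CR = 0.4815 * 100 = 48.1%

48.1


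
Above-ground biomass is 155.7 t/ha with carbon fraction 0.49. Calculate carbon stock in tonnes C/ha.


Formula: Carbon Stock = Biomass * Carbon Fraction
C = 155.7 t/ha * 0.49
C = 76.3 t C/ha

76.3


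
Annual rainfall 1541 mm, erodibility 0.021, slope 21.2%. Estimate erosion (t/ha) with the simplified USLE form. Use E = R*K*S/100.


Formula: E = R * K * S / 100  (simplified USLE)
R * K = 1541 * 0.021 = 32.361
E = 32.361 * 21.2 / 100 = 6.86 t/ha

6.86


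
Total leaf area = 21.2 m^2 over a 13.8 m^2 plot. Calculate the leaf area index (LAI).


Formula: LAI = total leaf area / ground area  (dimensionless)
LAI = 21.2 m^2 / 13.8 m^2
LAI = 1.54

1.54


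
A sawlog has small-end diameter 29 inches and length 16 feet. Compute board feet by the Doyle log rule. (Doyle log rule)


Doyle: BF = (D - 4)^2 * L / 16
Adjusted diameter = 29 - 4 = 25 in
(D-4)^2 = 25^2 = 625
BF = 625 * 16 / 16 = 625 BF

625


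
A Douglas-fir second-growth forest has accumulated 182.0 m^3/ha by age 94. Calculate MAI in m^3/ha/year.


Formula: MAI = Total Volume / Stand Age
MAI = 182.0 m^3/ha / 94 years
MAI = 1.94 m^3/ha/year

1.94


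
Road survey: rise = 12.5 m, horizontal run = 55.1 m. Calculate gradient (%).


Formula: Gradient = rise / run * 100
Gradient = 12.5 / 55.1 * 100 = 22.7%

22.7


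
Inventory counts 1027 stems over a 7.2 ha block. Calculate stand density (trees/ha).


Formula: Stand Density = N_trees / Area_ha
Density = 1027 trees / 7.2 ha
Density = 143 trees/ha

143


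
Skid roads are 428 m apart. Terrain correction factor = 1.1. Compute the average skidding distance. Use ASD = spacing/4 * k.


Formula: ASD = (spacing / 4) * correction
Uncorrected distance = spacing / 4 = 428 / 4 = 107 m
ASD = 107 * 1.1 = 118 m

118


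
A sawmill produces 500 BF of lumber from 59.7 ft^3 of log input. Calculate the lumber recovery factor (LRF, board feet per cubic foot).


Formula: LRF = Lumber Output (BF) / Log Input (ft^3)
LRF = 500 BF / 59.7 ft^3
LRF = 8.38 BF/ft^3

8.38


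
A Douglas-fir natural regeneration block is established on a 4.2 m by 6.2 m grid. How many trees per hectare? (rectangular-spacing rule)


Formula: TPH = 10000 m^2/ha / (spacing_x * spacing_y)
Area per tree = 4.2 m * 6.2 m = 26.04 m^2
TPH = 10000 / 26.04 = 384 trees/ha

384


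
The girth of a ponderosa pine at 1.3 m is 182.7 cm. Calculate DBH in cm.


Formula: DBH = C / pi
DBH = 182.7 / pi
pi = 3.14159...
DBH = 58.2 cm

58.2


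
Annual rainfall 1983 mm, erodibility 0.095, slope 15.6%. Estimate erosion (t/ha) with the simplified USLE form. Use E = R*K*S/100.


Formula: E = R * K * S / 100  (simplified USLE)
R * K = 1983 * 0.095 = 188.385
E = 188.385 * 15.6 / 100 = 29.39 t/ha

29.39


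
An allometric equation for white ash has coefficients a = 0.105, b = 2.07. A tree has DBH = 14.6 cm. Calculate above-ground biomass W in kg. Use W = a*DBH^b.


Formula: W = a * DBH^b  (allometric power law)
DBH^b = 14.6^2.07 = 257.1641
W = 0.105 * 257.1641 = 27.0 kg

27.0


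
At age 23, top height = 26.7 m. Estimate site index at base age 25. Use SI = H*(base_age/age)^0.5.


Formula: SI = H_dom * (base_age / age)^0.5
Age ratio = 25 / 23 = 1.08696
sqrt(age_ratio) = 1.04257
SI = 26.7 * 1.04257 = 27.8 m

27.8


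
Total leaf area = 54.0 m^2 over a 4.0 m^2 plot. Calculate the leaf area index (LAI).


Formula: LAI = total leaf area / ground area  (dimensionless)
LAI = 54.0 m^2 / 4.0 m^2
LAI = 13.5

13.5


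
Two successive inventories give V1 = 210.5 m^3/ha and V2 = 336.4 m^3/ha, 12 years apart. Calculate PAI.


Formula: PAI = (V_T2 - V_T1) / (T2 - T1)
Volume increment = 336.4 - 210.5 = 125.9 m^3/ha
PAI = 125.9 / 12 = 10.49 m^3/ha/year

10.49


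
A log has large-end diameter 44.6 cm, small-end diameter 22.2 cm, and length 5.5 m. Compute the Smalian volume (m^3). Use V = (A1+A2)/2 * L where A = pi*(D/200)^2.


Smalian: V = (A1 + A2)/2 * L,  A = pi*(D/200)^2
A1 = pi*(44.6/200)^2 = 0.156228 m^2
A2 = pi*(22.2/200)^2 = 0.038708 m^2
V = (0.156228+0.038708)/2*5.5 = 0.5361 m^3

0.5361


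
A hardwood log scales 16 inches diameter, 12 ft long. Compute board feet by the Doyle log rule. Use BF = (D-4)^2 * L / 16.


Doyle: BF = (D - 4)^2 * L / 16
Adjusted diameter = 16 - 4 = 12 in
(D-4)^2 = 12^2 = 144
BF = 144 * 12 / 16 = 108 BF

108


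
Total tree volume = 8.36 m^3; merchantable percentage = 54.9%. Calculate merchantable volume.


Formula: MV = V_total * (merchantable_pct / 100)
Merchantable fraction = 54.9% / 100 = 0.549
MV = 8.36 m^3 * 0.549 = 4.59 m^3

4.59


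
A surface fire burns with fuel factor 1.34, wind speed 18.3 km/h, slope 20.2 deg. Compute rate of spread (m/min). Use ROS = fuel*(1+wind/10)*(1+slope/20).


Formula: ROS = fuel * (1 + wind/10) * (1 + slope/20)
Wind factor = 1 + 18.3/10 = 2.83
Slope factor = 1 + 20.2/20 = 2.01
ROS = 1.34 * 2.83 * 2.01 = 7.62 m/min

7.62


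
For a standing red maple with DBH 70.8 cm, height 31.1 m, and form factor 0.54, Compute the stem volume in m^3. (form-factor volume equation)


Formula: V = pi * (DBH/200)^2 * H * ff
Radius = DBH/200 = 70.8/200 = 0.354 m
Radius^2 = 0.354^2 = 0.125316 m^2
V = pi * 0.125316 * 31.1 * 0.54
V = 6.612 m^3

6.612


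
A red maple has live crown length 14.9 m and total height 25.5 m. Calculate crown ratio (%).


Formula: Crown Ratio = (Crown Length / Total Height) * 100
CR = (14.9 m / 25.5 m) * 100
CR = 0.5843 * 100 = 58.4%

58.4


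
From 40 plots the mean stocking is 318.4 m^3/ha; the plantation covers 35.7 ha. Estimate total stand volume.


Formula: Total Volume = Mean Volume per ha * Total Area
Total Volume = 318.4 m^3/ha * 35.7 ha
Total Volume = 11367 m^3

11367


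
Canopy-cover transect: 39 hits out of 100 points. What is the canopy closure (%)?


Formula: Canopy closure = covered points / total points * 100
Closure = 39 / 100 * 100
Closure = 0.39 * 100 = 39.0%

39.0


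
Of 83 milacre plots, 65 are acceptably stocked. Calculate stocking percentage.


Formula: Stocking % = stocked plots / total plots * 100
Stocking = 65 / 83 * 100
Stocking = 0.7831 * 100 = 78.3%

78.3


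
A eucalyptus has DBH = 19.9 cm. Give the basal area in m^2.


Formula: BA = pi * (DBH/2)^2 / 10000  (cm^2 to m^2)
Radius = DBH/2 = 19.9/2 = 9.95 cm
BA = pi * 9.95^2 / 10000
   = 311.0255 cm^2 / 10000
   = 0.0311 m^2

0.0311


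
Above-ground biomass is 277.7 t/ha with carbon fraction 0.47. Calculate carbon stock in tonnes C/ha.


Formula: Carbon Stock = Biomass * Carbon Fraction
C = 277.7 t/ha * 0.47
C = 130.5 t C/ha

130.5


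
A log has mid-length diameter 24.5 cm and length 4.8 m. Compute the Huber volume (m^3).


Huber: V = Am * L,  Am = pi*(Dm/200)^2
Am = pi*(24.5/200)^2 = 0.047144 m^2
V = 0.047144*4.8 = 0.2263 m^3

0.2263


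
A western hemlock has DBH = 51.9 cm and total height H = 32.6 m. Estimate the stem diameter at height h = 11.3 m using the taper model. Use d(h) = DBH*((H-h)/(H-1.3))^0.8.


Taper: d(h) = DBH * ((H - h) / (H - 1.3))^0.8
Numerator = H - h = 32.6 - 11.3 = 21.3 m
Denominator = H - 1.3 = 32.6 - 1.3 = 31.3 m
Ratio = 21.3 / 31.3 = 0.68051
d = 51.9 * 0.68051^0.8 = 38.1 cm

38.1


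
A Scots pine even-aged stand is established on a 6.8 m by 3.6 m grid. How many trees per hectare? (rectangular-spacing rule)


Formula: TPH = 10000 m^2/ha / (spacing_x * spacing_y)
Area per tree = 6.8 m * 3.6 m = 24.48 m^2
TPH = 10000 / 24.48 = 408 trees/ha

408


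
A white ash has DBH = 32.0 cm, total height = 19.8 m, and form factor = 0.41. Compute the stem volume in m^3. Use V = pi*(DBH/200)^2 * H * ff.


Formula: V = pi * (DBH/200)^2 * H * ff
Radius = DBH/200 = 32.0/200 = 0.16 m
Radius^2 = 0.16^2 = 0.0256 m^2
V = pi * 0.0256 * 19.8 * 0.41
V = 0.653 m^3

0.653


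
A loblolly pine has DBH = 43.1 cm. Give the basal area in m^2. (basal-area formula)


Formula: BA = pi * (DBH/2)^2 / 10000  (cm^2 to m^2)
Radius = DBH/2 = 43.1/2 = 21.55 cm
BA = pi * 21.55^2 / 10000
   = 1458.9635 cm^2 / 10000
   = 0.1459 m^2

0.1459


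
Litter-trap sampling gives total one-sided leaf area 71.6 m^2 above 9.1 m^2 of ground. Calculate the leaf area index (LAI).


Formula: LAI = total leaf area / ground area  (dimensionless)
LAI = 71.6 m^2 / 9.1 m^2
LAI = 7.87

7.87


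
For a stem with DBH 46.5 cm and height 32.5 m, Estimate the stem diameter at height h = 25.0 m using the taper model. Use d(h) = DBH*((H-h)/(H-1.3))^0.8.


Taper: d(h) = DBH * ((H - h) / (H - 1.3))^0.8
Numerator = H - h = 32.5 - 25.0 = 7.5 m
Denominator = H - 1.3 = 32.5 - 1.3 = 31.2 m
Ratio = 7.5 / 31.2 = 0.24038
d = 46.5 * 0.24038^0.8 = 14.9 cm

14.9


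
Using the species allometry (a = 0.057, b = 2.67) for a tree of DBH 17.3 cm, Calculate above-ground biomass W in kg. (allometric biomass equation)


Formula: W = a * DBH^b  (allometric power law)
DBH^b = 17.3^2.67 = 2021.0781
W = 0.057 * 2021.0781 = 115.2 kg

115.2


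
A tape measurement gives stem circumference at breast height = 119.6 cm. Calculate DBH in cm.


Formula: DBH = C / pi
DBH = 119.6 / pi
pi = 3.14159...
DBH = 38.1 cm

38.1


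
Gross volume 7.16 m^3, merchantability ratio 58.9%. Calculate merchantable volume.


Formula: MV = V_total * (merchantable_pct / 100)
Merchantable fraction = 58.9% / 100 = 0.589
MV = 7.16 m^3 * 0.589 = 4.217 m^3

4.217


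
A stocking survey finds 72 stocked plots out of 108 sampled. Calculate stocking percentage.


Formula: Stocking % = stocked plots / total plots * 100
Stocking = 72 / 108 * 100
Stocking = 0.6667 * 100 = 66.7%

66.7


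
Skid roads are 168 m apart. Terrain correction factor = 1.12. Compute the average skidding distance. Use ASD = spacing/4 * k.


Formula: ASD = (spacing / 4) * correction
Uncorrected distance = spacing / 4 = 168 / 4 = 42 m
ASD = 42 * 1.12 = 47 m

47


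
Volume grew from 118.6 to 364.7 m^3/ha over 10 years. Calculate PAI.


Formula: PAI = (V_T2 - V_T1) / (T2 - T1)
Volume increment = 364.7 - 118.6 = 246.1 m^3/ha
PAI = 246.1 / 10 = 24.61 m^3/ha/year

24.61


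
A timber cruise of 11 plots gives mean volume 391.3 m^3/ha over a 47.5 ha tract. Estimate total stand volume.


Formula: Total Volume = Mean Volume per ha * Total Area
Total Volume = 391.3 m^3/ha * 47.5 ha
Total Volume = 18587 m^3

18587


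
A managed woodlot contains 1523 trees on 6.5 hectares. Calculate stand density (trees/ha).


Formula: Stand Density = N_trees / Area_ha
Density = 1523 trees / 6.5 ha
Density = 234 trees/ha

234


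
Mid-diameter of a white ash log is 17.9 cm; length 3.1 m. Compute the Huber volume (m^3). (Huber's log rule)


Huber: V = Am * L,  Am = pi*(Dm/200)^2
Am = pi*(17.9/200)^2 = 0.025165 m^2
V = 0.025165*3.1 = 0.078 m^3

0.078


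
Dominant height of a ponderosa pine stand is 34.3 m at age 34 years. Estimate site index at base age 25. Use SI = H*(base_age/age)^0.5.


Formula: SI = H_dom * (base_age / age)^0.5
Age ratio = 25 / 34 = 0.73529
sqrt(age_ratio) = 0.85749
SI = 34.3 * 0.85749 = 29.4 m

29.4


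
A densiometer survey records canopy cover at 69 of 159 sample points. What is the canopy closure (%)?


Formula: Canopy closure = covered points / total points * 100
Closure = 69 / 159 * 100
Closure = 0.434 * 100 = 43.4%

43.4


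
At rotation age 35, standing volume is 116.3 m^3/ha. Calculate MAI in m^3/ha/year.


Formula: MAI = Total Volume / Stand Age
MAI = 116.3 m^3/ha / 35 years
MAI = 3.32 m^3/ha/year

3.32


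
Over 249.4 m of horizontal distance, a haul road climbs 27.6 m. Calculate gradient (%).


Formula: Gradient = rise / run * 100
Gradient = 27.6 / 249.4 * 100 = 11.1%

11.1


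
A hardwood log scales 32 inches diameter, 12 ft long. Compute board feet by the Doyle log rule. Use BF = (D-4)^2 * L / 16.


Doyle: BF = (D - 4)^2 * L / 16
Adjusted diameter = 32 - 4 = 28 in
(D-4)^2 = 28^2 = 784
BF = 784 * 12 / 16 = 588 BF

588


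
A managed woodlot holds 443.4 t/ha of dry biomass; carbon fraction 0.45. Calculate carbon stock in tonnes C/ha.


Formula: Carbon Stock = Biomass * Carbon Fraction
C = 443.4 t/ha * 0.45
C = 199.5 t C/ha

199.5


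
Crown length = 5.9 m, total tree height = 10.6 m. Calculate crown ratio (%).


Formula: Crown Ratio = (Crown Length / Total Height) * 100
CR = (5.9 m / 10.6 m) * 100
CR = 0.5566 * 100 = 55.7%

55.7


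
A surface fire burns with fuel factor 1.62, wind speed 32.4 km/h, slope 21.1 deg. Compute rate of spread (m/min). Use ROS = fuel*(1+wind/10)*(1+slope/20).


Formula: ROS = fuel * (1 + wind/10) * (1 + slope/20)
Wind factor = 1 + 32.4/10 = 4.24
Slope factor = 1 + 21.1/20 = 2.055
ROS = 1.62 * 4.24 * 2.055 = 14.12 m/min

14.12


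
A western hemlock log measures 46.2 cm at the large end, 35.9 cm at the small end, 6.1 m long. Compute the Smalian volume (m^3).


Smalian: V = (A1 + A2)/2 * L,  A = pi*(D/200)^2
A1 = pi*(46.2/200)^2 = 0.167639 m^2
A2 = pi*(35.9/200)^2 = 0.101223 m^2
V = (0.167639+0.101223)/2*6.1 = 0.82 m^3

0.82


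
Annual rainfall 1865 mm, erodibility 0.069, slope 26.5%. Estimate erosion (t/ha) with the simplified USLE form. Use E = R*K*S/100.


Formula: E = R * K * S / 100  (simplified USLE)
R * K = 1865 * 0.069 = 128.685
E = 128.685 * 26.5 / 100 = 34.1 t/ha

34.1


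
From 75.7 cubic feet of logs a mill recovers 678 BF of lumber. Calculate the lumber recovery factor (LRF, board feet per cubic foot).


Formula: LRF = Lumber Output (BF) / Log Input (ft^3)
LRF = 678 BF / 75.7 ft^3
LRF = 8.96 BF/ft^3

8.96
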